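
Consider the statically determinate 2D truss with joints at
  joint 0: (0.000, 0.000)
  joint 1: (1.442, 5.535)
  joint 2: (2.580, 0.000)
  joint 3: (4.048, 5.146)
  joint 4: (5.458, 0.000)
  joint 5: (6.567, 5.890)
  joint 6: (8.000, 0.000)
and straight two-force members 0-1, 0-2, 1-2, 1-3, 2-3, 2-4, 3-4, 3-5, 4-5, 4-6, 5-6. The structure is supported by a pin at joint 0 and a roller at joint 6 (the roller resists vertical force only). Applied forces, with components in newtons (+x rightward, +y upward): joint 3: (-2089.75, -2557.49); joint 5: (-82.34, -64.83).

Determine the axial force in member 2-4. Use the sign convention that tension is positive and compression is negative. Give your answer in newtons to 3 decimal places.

N=7 nodes, M=11 members, R=3 reactions → 2N=14, M+R=14
member 0 (0-1): L=5.7198, (cx,cy)=(0.2521,0.9677)
member 1 (0-2): L=2.5800, (cx,cy)=(1.0000,0.0000)
member 2 (1-2): L=5.6508, (cx,cy)=(0.2014,-0.9795)
member 3 (1-3): L=2.6349, (cx,cy)=(0.9890,-0.1476)
member 4 (2-3): L=5.3513, (cx,cy)=(0.2743,0.9616)
member 5 (2-4): L=2.8780, (cx,cy)=(1.0000,0.0000)
member 6 (3-4): L=5.3357, (cx,cy)=(0.2643,-0.9645)
member 7 (3-5): L=2.6266, (cx,cy)=(0.9590,0.2833)
member 8 (4-5): L=5.9935, (cx,cy)=(0.1850,0.9827)
member 9 (4-6): L=2.5420, (cx,cy)=(1.0000,0.0000)
member 10 (5-6): L=6.0618, (cx,cy)=(0.2364,-0.9717)
solve A·x = −loads:
  F[0-1] = -2769.3193 N (compression)
  F[0-2] = -1473.9204 N (compression)
  F[1-2] = +2932.3118 N (tension)
  F[1-3] = -1302.9810 N (compression)
  F[2-3] = -2986.8173 N (compression)
  F[2-4] = -64.0250 N (compression)
  F[3-4] = +112.1991 N (tension)
  F[3-5] = -50.0130 N (compression)
  F[4-5] = -110.1120 N (compression)
  F[4-6] = -14.0009 N (compression)
  F[5-6] = +59.2259 N (tension)
  Rx@0 = +2172.0900 N
  Ry@0 = +2679.8672 N
  Ry@6 = -57.5472 N

-64.025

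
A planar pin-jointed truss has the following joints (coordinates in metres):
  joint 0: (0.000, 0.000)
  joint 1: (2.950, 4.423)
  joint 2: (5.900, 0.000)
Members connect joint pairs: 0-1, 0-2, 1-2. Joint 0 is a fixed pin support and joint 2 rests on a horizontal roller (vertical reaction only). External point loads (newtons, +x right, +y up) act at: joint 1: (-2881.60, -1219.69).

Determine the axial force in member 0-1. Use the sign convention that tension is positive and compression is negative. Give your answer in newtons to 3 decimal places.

-3329.671

N=3 nodes, M=3 members, R=3 reactions → 2N=6, M+R=6
member 0 (0-1): L=5.3165, (cx,cy)=(0.5549,0.8319)
member 1 (0-2): L=5.9000, (cx,cy)=(1.0000,0.0000)
member 2 (1-2): L=5.3165, (cx,cy)=(0.5549,-0.8319)
solve A·x = −loads:
  F[0-1] = -3329.6709 N (compression)
  F[0-2] = -1034.0528 N (compression)
  F[1-2] = +1863.5820 N (tension)
  Rx@0 = +2881.6000 N
  Ry@0 = +2770.0682 N
  Ry@2 = -1550.3782 N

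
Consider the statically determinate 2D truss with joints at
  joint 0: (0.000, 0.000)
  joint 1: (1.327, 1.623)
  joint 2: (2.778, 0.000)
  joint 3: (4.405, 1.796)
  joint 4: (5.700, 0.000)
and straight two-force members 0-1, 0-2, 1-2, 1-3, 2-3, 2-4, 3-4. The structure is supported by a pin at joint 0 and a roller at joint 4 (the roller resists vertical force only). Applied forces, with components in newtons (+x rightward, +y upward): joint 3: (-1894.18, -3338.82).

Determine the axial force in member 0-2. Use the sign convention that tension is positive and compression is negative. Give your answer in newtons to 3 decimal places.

-785.984

N=5 nodes, M=7 members, R=3 reactions → 2N=10, M+R=10
member 0 (0-1): L=2.0964, (cx,cy)=(0.6330,0.7742)
member 1 (0-2): L=2.7780, (cx,cy)=(1.0000,0.0000)
member 2 (1-2): L=2.1770, (cx,cy)=(0.6665,-0.7455)
member 3 (1-3): L=3.0829, (cx,cy)=(0.9984,0.0561)
member 4 (2-3): L=2.4234, (cx,cy)=(0.6714,0.7411)
member 5 (2-4): L=2.9220, (cx,cy)=(1.0000,0.0000)
member 6 (3-4): L=2.2142, (cx,cy)=(0.5849,-0.8111)
solve A·x = −loads:
  F[0-1] = -1750.7650 N (compression)
  F[0-2] = -785.9843 N (compression)
  F[1-2] = +1651.5433 N (tension)
  F[1-3] = -2212.4347 N (compression)
  F[2-3] = -1661.3268 N (compression)
  F[2-4] = +1430.1463 N (tension)
  F[3-4] = -2445.2639 N (compression)
  Rx@0 = +1894.1800 N
  Ry@0 = +1355.3893 N
  Ry@4 = +1983.4307 N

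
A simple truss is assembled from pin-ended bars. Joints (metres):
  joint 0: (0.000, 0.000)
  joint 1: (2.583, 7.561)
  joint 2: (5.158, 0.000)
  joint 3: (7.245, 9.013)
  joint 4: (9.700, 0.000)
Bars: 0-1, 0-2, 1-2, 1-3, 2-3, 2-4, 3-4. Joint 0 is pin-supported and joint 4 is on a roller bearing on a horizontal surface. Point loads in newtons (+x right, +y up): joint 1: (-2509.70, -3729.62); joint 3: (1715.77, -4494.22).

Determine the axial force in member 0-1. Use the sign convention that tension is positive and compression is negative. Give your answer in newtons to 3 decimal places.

N=5 nodes, M=7 members, R=3 reactions → 2N=10, M+R=10
member 0 (0-1): L=7.9900, (cx,cy)=(0.3233,0.9463)
member 1 (0-2): L=5.1580, (cx,cy)=(1.0000,0.0000)
member 2 (1-2): L=7.9874, (cx,cy)=(0.3224,-0.9466)
member 3 (1-3): L=4.8829, (cx,cy)=(0.9548,0.2974)
member 4 (2-3): L=9.2515, (cx,cy)=(0.2256,0.9742)
member 5 (2-4): L=4.5420, (cx,cy)=(1.0000,0.0000)
member 6 (3-4): L=9.3414, (cx,cy)=(0.2628,-0.9648)
solve A·x = −loads:
  F[0-1] = -4476.2993 N (compression)
  F[0-2] = +653.1582 N (tension)
  F[1-2] = +799.6771 N (tension)
  F[1-3] = +842.9428 N (tension)
  F[2-3] = -777.0111 N (compression)
  F[2-4] = +1086.2414 N (tension)
  F[3-4] = -4133.1904 N (compression)
  Rx@0 = +793.9300 N
  Ry@0 = +4235.9404 N
  Ry@4 = +3987.8996 N

-4476.299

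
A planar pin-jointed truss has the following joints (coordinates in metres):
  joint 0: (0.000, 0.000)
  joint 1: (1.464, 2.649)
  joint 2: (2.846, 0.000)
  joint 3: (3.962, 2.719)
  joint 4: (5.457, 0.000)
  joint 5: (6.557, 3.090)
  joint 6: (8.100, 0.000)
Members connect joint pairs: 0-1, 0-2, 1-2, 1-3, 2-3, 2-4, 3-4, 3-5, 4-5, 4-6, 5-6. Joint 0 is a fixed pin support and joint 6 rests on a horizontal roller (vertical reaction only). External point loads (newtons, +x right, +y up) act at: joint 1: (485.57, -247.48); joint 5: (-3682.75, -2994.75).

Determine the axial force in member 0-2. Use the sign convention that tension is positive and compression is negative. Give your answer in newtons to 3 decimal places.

N=7 nodes, M=11 members, R=3 reactions → 2N=14, M+R=14
member 0 (0-1): L=3.0266, (cx,cy)=(0.4837,0.8752)
member 1 (0-2): L=2.8460, (cx,cy)=(1.0000,0.0000)
member 2 (1-2): L=2.9878, (cx,cy)=(0.4625,-0.8866)
member 3 (1-3): L=2.4990, (cx,cy)=(0.9996,0.0280)
member 4 (2-3): L=2.9391, (cx,cy)=(0.3797,0.9251)
member 5 (2-4): L=2.6110, (cx,cy)=(1.0000,0.0000)
member 6 (3-4): L=3.1029, (cx,cy)=(0.4818,-0.8763)
member 7 (3-5): L=2.6214, (cx,cy)=(0.9899,0.1415)
member 8 (4-5): L=3.2800, (cx,cy)=(0.3354,0.9421)
member 9 (4-6): L=2.6430, (cx,cy)=(1.0000,0.0000)
member 10 (5-6): L=3.4538, (cx,cy)=(0.4468,-0.8947)
solve A·x = −loads:
  F[0-1] = -2307.2016 N (compression)
  F[0-2] = -2081.1725 N (compression)
  F[1-2] = +1919.8011 N (tension)
  F[1-3] = -2490.5456 N (compression)
  F[2-3] = -1839.8833 N (compression)
  F[2-4] = -494.5675 N (compression)
  F[3-4] = +1392.4074 N (tension)
  F[3-5] = -3898.2940 N (compression)
  F[4-5] = -1295.1412 N (compression)
  F[4-6] = +610.6569 N (tension)
  F[5-6] = -1366.8864 N (compression)
  Rx@0 = +3197.1800 N
  Ry@0 = +2019.3332 N
  Ry@6 = +1222.8968 N

-2081.173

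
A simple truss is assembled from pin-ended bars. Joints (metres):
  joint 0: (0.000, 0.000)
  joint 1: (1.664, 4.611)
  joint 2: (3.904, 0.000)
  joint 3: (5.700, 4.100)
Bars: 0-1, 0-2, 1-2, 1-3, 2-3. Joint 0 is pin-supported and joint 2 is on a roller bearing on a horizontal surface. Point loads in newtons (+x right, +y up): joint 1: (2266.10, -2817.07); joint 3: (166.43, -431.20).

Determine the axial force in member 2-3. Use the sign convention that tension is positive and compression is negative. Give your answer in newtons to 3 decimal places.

-424.223

N=4 nodes, M=5 members, R=3 reactions → 2N=8, M+R=8
member 0 (0-1): L=4.9021, (cx,cy)=(0.3394,0.9406)
member 1 (0-2): L=3.9040, (cx,cy)=(1.0000,0.0000)
member 2 (1-2): L=5.1263, (cx,cy)=(0.4370,-0.8995)
member 3 (1-3): L=4.0682, (cx,cy)=(0.9921,-0.1256)
member 4 (2-3): L=4.4761, (cx,cy)=(0.4012,0.9160)
solve A·x = −loads:
  F[0-1] = +1523.7600 N (tension)
  F[0-2] = +1915.2912 N (tension)
  F[1-2] = -4772.7358 N (compression)
  F[1-3] = +339.3333 N (tension)
  F[2-3] = -424.2235 N (compression)
  Rx@0 = -2432.5300 N
  Ry@0 = -1433.2860 N
  Ry@2 = +4681.5560 N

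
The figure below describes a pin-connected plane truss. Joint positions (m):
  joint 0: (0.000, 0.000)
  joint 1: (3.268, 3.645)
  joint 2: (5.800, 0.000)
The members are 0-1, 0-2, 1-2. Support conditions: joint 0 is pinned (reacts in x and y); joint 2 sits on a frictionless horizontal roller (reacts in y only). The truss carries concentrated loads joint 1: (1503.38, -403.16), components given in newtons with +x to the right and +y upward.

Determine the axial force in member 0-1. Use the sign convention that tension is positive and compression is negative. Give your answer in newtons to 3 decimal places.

N=3 nodes, M=3 members, R=3 reactions → 2N=6, M+R=6
member 0 (0-1): L=4.8955, (cx,cy)=(0.6676,0.7446)
member 1 (0-2): L=5.8000, (cx,cy)=(1.0000,0.0000)
member 2 (1-2): L=4.4381, (cx,cy)=(0.5705,-0.8213)
solve A·x = −loads:
  F[0-1] = +1032.5479 N (tension)
  F[0-2] = +814.0997 N (tension)
  F[1-2] = -1426.9689 N (compression)
  Rx@0 = -1503.3800 N
  Ry@0 = -768.7964 N
  Ry@2 = +1171.9564 N

1032.548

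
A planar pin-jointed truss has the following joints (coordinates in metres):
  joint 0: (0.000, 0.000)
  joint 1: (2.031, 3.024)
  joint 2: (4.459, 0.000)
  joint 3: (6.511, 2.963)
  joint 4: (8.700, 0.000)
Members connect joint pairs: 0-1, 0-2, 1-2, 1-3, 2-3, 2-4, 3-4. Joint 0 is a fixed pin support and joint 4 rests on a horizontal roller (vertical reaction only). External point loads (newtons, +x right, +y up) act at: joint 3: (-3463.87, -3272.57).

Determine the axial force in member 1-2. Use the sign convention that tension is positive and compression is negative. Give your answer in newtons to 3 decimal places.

2621.031

N=5 nodes, M=7 members, R=3 reactions → 2N=10, M+R=10
member 0 (0-1): L=3.6427, (cx,cy)=(0.5575,0.8301)
member 1 (0-2): L=4.4590, (cx,cy)=(1.0000,0.0000)
member 2 (1-2): L=3.8781, (cx,cy)=(0.6261,-0.7798)
member 3 (1-3): L=4.4804, (cx,cy)=(0.9999,-0.0136)
member 4 (2-3): L=3.6042, (cx,cy)=(0.5693,0.8221)
member 5 (2-4): L=4.2410, (cx,cy)=(1.0000,0.0000)
member 6 (3-4): L=3.6839, (cx,cy)=(0.5942,-0.8043)
solve A·x = −loads:
  F[0-1] = -2412.9706 N (compression)
  F[0-2] = -2118.5238 N (compression)
  F[1-2] = +2621.0312 N (tension)
  F[1-3] = -2986.5923 N (compression)
  F[2-3] = -2486.0375 N (compression)
  F[2-4] = +937.8456 N (tension)
  F[3-4] = -1578.3123 N (compression)
  Rx@0 = +3463.8700 N
  Ry@0 = +2003.1152 N
  Ry@4 = +1269.4548 N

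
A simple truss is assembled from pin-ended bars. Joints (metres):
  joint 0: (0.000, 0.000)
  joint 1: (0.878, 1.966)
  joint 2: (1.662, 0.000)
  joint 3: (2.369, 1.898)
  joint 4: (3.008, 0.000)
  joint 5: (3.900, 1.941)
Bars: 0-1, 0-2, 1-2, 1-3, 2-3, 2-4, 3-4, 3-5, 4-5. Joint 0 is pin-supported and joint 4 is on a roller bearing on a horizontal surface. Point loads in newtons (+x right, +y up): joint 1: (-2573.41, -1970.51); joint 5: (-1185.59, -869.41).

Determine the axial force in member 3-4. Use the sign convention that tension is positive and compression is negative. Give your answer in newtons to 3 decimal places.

N=6 nodes, M=9 members, R=3 reactions → 2N=12, M+R=12
member 0 (0-1): L=2.1531, (cx,cy)=(0.4078,0.9131)
member 1 (0-2): L=1.6620, (cx,cy)=(1.0000,0.0000)
member 2 (1-2): L=2.1166, (cx,cy)=(0.3704,-0.9289)
member 3 (1-3): L=1.4925, (cx,cy)=(0.9990,-0.0456)
member 4 (2-3): L=2.0254, (cx,cy)=(0.3491,0.9371)
member 5 (2-4): L=1.3460, (cx,cy)=(1.0000,0.0000)
member 6 (3-4): L=2.0027, (cx,cy)=(0.3191,-0.9477)
member 7 (3-5): L=1.5316, (cx,cy)=(0.9996,0.0281)
member 8 (4-5): L=2.1362, (cx,cy)=(0.4176,0.9086)
solve A·x = −loads:
  F[0-1] = -3925.7325 N (compression)
  F[0-2] = -2158.1832 N (compression)
  F[1-2] = +1721.1568 N (tension)
  F[1-3] = +335.4027 N (tension)
  F[2-3] = -1706.0395 N (compression)
  F[2-4] = -925.1232 N (compression)
  F[3-4] = +1679.4241 N (tension)
  F[3-5] = -796.6390 N (compression)
  F[4-5] = -932.2077 N (compression)
  Rx@0 = +3759.0000 N
  Ry@0 = +3584.5169 N
  Ry@4 = -744.5969 N

1679.424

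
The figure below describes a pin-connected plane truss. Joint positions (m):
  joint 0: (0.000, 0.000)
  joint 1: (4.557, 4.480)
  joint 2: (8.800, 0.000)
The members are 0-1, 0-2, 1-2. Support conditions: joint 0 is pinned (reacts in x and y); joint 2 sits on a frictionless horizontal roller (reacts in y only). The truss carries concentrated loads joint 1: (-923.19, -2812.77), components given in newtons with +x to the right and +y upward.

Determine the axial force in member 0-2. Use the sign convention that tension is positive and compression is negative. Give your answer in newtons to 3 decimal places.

934.388

N=3 nodes, M=3 members, R=3 reactions → 2N=6, M+R=6
member 0 (0-1): L=6.3904, (cx,cy)=(0.7131,0.7011)
member 1 (0-2): L=8.8000, (cx,cy)=(1.0000,0.0000)
member 2 (1-2): L=6.1704, (cx,cy)=(0.6876,-0.7261)
solve A·x = −loads:
  F[0-1] = -2604.9120 N (compression)
  F[0-2] = +934.3879 N (tension)
  F[1-2] = -1358.8305 N (compression)
  Rx@0 = +923.1900 N
  Ry@0 = +1826.1903 N
  Ry@2 = +986.5797 N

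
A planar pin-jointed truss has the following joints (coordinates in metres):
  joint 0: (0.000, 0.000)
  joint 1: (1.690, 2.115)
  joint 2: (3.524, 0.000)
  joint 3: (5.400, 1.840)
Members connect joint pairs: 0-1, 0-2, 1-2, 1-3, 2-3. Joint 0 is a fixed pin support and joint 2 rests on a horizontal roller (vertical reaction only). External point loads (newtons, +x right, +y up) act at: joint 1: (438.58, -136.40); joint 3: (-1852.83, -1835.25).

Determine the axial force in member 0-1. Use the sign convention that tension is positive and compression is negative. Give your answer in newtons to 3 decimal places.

258.317

N=4 nodes, M=5 members, R=3 reactions → 2N=8, M+R=8
member 0 (0-1): L=2.7073, (cx,cy)=(0.6242,0.7812)
member 1 (0-2): L=3.5240, (cx,cy)=(1.0000,0.0000)
member 2 (1-2): L=2.7994, (cx,cy)=(0.6551,-0.7555)
member 3 (1-3): L=3.7202, (cx,cy)=(0.9973,-0.0739)
member 4 (2-3): L=2.6277, (cx,cy)=(0.7139,0.7002)
solve A·x = −loads:
  F[0-1] = +258.3174 N (tension)
  F[0-2] = -1575.5032 N (compression)
  F[1-2] = -449.3217 N (compression)
  F[1-3] = +17.0861 N (tension)
  F[2-3] = -2619.1448 N (compression)
  Rx@0 = +1414.2500 N
  Ry@0 = -201.8050 N
  Ry@2 = +2173.4550 N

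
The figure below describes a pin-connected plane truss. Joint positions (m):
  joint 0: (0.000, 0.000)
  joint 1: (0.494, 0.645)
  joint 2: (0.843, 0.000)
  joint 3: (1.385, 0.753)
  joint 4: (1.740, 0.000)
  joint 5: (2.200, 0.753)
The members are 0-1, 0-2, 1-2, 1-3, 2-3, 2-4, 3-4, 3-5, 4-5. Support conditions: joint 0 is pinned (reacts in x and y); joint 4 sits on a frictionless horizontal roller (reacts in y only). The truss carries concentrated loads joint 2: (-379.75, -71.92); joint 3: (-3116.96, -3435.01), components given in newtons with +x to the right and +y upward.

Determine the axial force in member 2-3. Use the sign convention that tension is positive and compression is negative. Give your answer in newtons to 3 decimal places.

-2100.284

N=6 nodes, M=9 members, R=3 reactions → 2N=12, M+R=12
member 0 (0-1): L=0.8124, (cx,cy)=(0.6080,0.7939)
member 1 (0-2): L=0.8430, (cx,cy)=(1.0000,0.0000)
member 2 (1-2): L=0.7334, (cx,cy)=(0.4759,-0.8795)
member 3 (1-3): L=0.8975, (cx,cy)=(0.9927,0.1203)
member 4 (2-3): L=0.9278, (cx,cy)=(0.5842,0.8116)
member 5 (2-4): L=0.8970, (cx,cy)=(1.0000,0.0000)
member 6 (3-4): L=0.8325, (cx,cy)=(0.4264,-0.9045)
member 7 (3-5): L=0.8150, (cx,cy)=(1.0000,0.0000)
member 8 (4-5): L=0.8824, (cx,cy)=(0.5213,0.8534)
solve A·x = −loads:
  F[0-1] = -2628.5166 N (compression)
  F[0-2] = -1898.4566 N (compression)
  F[1-2] = +2019.9339 N (tension)
  F[1-3] = -2578.2493 N (compression)
  F[2-3] = -2100.2837 N (compression)
  F[2-4] = +669.5223 N (tension)
  F[3-4] = -1570.0518 N (compression)
  F[3-5] = +0.0000 N (tension)
  F[4-5] = +0.0000 N (tension)
  Rx@0 = +3496.7100 N
  Ry@0 = +2086.7883 N
  Ry@4 = +1420.1417 N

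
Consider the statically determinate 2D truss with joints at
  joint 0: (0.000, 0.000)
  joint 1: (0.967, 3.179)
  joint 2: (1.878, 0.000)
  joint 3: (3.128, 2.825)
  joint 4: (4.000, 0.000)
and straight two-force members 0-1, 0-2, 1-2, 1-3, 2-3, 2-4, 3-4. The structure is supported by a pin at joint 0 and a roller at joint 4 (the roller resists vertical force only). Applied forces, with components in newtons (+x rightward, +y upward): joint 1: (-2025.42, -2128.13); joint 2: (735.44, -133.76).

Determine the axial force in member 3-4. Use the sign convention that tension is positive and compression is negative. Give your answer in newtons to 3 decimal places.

N=5 nodes, M=7 members, R=3 reactions → 2N=10, M+R=10
member 0 (0-1): L=3.3228, (cx,cy)=(0.2910,0.9567)
member 1 (0-2): L=1.8780, (cx,cy)=(1.0000,0.0000)
member 2 (1-2): L=3.3070, (cx,cy)=(0.2755,-0.9613)
member 3 (1-3): L=2.1898, (cx,cy)=(0.9868,-0.1617)
member 4 (2-3): L=3.0892, (cx,cy)=(0.4046,0.9145)
member 5 (2-4): L=2.1220, (cx,cy)=(1.0000,0.0000)
member 6 (3-4): L=2.9565, (cx,cy)=(0.2949,-0.9555)
solve A·x = −loads:
  F[0-1] = -3443.3534 N (compression)
  F[0-2] = -287.9025 N (compression)
  F[1-2] = +1089.9063 N (tension)
  F[1-3] = +732.7331 N (tension)
  F[2-3] = -999.4495 N (compression)
  F[2-4] = -318.6818 N (compression)
  F[3-4] = +1080.4921 N (tension)
  Rx@0 = +1289.9800 N
  Ry@0 = +3294.3168 N
  Ry@4 = -1032.4268 N

1080.492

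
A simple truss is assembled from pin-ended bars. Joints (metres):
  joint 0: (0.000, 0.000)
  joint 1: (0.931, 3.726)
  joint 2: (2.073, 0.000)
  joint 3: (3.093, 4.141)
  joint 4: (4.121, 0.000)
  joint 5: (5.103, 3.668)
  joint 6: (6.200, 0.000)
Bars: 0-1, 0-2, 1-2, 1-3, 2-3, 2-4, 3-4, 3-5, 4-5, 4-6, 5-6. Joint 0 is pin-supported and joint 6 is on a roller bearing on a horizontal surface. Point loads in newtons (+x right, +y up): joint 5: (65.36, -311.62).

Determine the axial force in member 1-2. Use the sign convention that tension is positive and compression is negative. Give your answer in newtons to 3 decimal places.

N=7 nodes, M=11 members, R=3 reactions → 2N=14, M+R=14
member 0 (0-1): L=3.8406, (cx,cy)=(0.2424,0.9702)
member 1 (0-2): L=2.0730, (cx,cy)=(1.0000,0.0000)
member 2 (1-2): L=3.8971, (cx,cy)=(0.2930,-0.9561)
member 3 (1-3): L=2.2015, (cx,cy)=(0.9821,0.1885)
member 4 (2-3): L=4.2648, (cx,cy)=(0.2392,0.9710)
member 5 (2-4): L=2.0480, (cx,cy)=(1.0000,0.0000)
member 6 (3-4): L=4.2667, (cx,cy)=(0.2409,-0.9705)
member 7 (3-5): L=2.0649, (cx,cy)=(0.9734,-0.2291)
member 8 (4-5): L=3.7972, (cx,cy)=(0.2586,0.9660)
member 9 (4-6): L=2.0790, (cx,cy)=(1.0000,0.0000)
member 10 (5-6): L=3.8285, (cx,cy)=(0.2865,-0.9581)
solve A·x = −loads:
  F[0-1] = -16.9751 N (compression)
  F[0-2] = +69.4750 N (tension)
  F[1-2] = +15.4877 N (tension)
  F[1-3] = -8.8115 N (compression)
  F[2-3] = -15.2504 N (compression)
  F[2-4] = +77.6609 N (tension)
  F[3-4] = +21.1891 N (tension)
  F[3-5] = -17.8816 N (compression)
  F[4-5] = -21.2891 N (compression)
  F[4-6] = +88.2718 N (tension)
  F[5-6] = -308.0684 N (compression)
  Rx@0 = -65.3600 N
  Ry@0 = +16.4688 N
  Ry@6 = +295.1512 N

15.488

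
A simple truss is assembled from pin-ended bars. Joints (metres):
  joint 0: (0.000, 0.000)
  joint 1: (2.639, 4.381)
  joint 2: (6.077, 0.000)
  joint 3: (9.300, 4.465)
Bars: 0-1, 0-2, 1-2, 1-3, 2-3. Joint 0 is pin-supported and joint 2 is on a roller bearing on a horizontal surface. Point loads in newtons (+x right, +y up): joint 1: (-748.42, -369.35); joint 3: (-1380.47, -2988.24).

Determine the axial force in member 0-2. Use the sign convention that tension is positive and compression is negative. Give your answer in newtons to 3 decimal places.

-2021.702

N=4 nodes, M=5 members, R=3 reactions → 2N=8, M+R=8
member 0 (0-1): L=5.1144, (cx,cy)=(0.5160,0.8566)
member 1 (0-2): L=6.0770, (cx,cy)=(1.0000,0.0000)
member 2 (1-2): L=5.5689, (cx,cy)=(0.6174,-0.7867)
member 3 (1-3): L=6.6615, (cx,cy)=(0.9999,0.0126)
member 4 (2-3): L=5.5067, (cx,cy)=(0.5853,0.8108)
solve A·x = −loads:
  F[0-1] = -207.7321 N (compression)
  F[0-2] = -2021.7023 N (compression)
  F[1-2] = -230.7465 N (compression)
  F[1-3] = +783.7468 N (tension)
  F[2-3] = -3697.6080 N (compression)
  Rx@0 = +2128.8900 N
  Ry@0 = +177.9421 N
  Ry@2 = +3179.6479 N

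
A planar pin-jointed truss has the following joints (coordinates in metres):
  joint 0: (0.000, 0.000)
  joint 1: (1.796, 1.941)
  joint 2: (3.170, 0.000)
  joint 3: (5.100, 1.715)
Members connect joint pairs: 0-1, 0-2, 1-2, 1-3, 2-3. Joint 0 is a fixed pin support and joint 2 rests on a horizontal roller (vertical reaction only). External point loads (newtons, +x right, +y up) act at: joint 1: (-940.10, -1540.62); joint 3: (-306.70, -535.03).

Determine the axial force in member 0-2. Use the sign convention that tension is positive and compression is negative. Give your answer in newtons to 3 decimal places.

N=4 nodes, M=5 members, R=3 reactions → 2N=8, M+R=8
member 0 (0-1): L=2.6444, (cx,cy)=(0.6792,0.7340)
member 1 (0-2): L=3.1700, (cx,cy)=(1.0000,0.0000)
member 2 (1-2): L=2.3781, (cx,cy)=(0.5778,-0.8162)
member 3 (1-3): L=3.3117, (cx,cy)=(0.9977,-0.0682)
member 4 (2-3): L=2.5819, (cx,cy)=(0.7475,0.6642)
solve A·x = −loads:
  F[0-1] = -1476.2764 N (compression)
  F[0-2] = -244.1733 N (compression)
  F[1-2] = -582.9569 N (compression)
  F[1-3] = +274.9306 N (tension)
  F[2-3] = -777.2270 N (compression)
  Rx@0 = +1246.8000 N
  Ry@0 = +1083.5737 N
  Ry@2 = +992.0763 N

-244.173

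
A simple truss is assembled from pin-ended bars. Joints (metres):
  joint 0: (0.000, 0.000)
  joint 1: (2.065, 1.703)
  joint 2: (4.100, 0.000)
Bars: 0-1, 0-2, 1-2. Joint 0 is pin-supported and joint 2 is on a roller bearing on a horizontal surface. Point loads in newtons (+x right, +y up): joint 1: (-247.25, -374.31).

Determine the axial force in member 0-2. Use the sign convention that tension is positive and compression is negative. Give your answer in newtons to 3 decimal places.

102.557

N=3 nodes, M=3 members, R=3 reactions → 2N=6, M+R=6
member 0 (0-1): L=2.6766, (cx,cy)=(0.7715,0.6362)
member 1 (0-2): L=4.1000, (cx,cy)=(1.0000,0.0000)
member 2 (1-2): L=2.6536, (cx,cy)=(0.7669,-0.6418)
solve A·x = −loads:
  F[0-1] = -453.4185 N (compression)
  F[0-2] = +102.5569 N (tension)
  F[1-2] = -133.7306 N (compression)
  Rx@0 = +247.2500 N
  Ry@0 = +288.4848 N
  Ry@2 = +85.8252 N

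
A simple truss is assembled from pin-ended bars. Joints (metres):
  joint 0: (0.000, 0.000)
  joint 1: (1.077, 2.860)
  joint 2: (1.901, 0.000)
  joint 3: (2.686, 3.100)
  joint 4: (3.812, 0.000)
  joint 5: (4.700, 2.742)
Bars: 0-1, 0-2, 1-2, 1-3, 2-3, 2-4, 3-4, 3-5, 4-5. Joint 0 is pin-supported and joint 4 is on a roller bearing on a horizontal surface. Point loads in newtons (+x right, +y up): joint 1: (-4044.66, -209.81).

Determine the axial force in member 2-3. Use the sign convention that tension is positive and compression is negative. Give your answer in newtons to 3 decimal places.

N=6 nodes, M=9 members, R=3 reactions → 2N=12, M+R=12
member 0 (0-1): L=3.0561, (cx,cy)=(0.3524,0.9358)
member 1 (0-2): L=1.9010, (cx,cy)=(1.0000,0.0000)
member 2 (1-2): L=2.9763, (cx,cy)=(0.2769,-0.9609)
member 3 (1-3): L=1.6268, (cx,cy)=(0.9891,0.1475)
member 4 (2-3): L=3.1978, (cx,cy)=(0.2455,0.9694)
member 5 (2-4): L=1.9110, (cx,cy)=(1.0000,0.0000)
member 6 (3-4): L=3.2982, (cx,cy)=(0.3414,-0.9399)
member 7 (3-5): L=2.0456, (cx,cy)=(0.9846,-0.1750)
member 8 (4-5): L=2.8822, (cx,cy)=(0.3081,0.9514)
solve A·x = −loads:
  F[0-1] = -3403.4391 N (compression)
  F[0-2] = -2845.2403 N (compression)
  F[1-2] = +3392.1865 N (tension)
  F[1-3] = +1927.1997 N (tension)
  F[2-3] = -3362.4805 N (compression)
  F[2-4] = -1080.6980 N (compression)
  F[3-4] = +3165.4686 N (tension)
  F[3-5] = -0.0000 N (tension)
  F[4-5] = +0.0000 N (tension)
  Rx@0 = +4044.6600 N
  Ry@0 = +3185.0887 N
  Ry@4 = -2975.2787 N

-3362.480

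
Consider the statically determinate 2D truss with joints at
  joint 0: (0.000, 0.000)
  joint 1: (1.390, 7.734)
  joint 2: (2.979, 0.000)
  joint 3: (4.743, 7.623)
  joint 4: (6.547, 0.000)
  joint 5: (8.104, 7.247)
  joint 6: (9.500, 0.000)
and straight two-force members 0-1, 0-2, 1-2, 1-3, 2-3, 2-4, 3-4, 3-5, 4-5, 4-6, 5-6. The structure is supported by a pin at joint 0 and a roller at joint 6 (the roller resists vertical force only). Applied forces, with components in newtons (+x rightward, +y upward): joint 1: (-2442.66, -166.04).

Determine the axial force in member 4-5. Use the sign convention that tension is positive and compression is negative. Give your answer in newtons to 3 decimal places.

-1919.676

N=7 nodes, M=11 members, R=3 reactions → 2N=14, M+R=14
member 0 (0-1): L=7.8579, (cx,cy)=(0.1769,0.9842)
member 1 (0-2): L=2.9790, (cx,cy)=(1.0000,0.0000)
member 2 (1-2): L=7.8955, (cx,cy)=(0.2013,-0.9795)
member 3 (1-3): L=3.3548, (cx,cy)=(0.9995,-0.0331)
member 4 (2-3): L=7.8244, (cx,cy)=(0.2254,0.9743)
member 5 (2-4): L=3.5680, (cx,cy)=(1.0000,0.0000)
member 6 (3-4): L=7.8336, (cx,cy)=(0.2303,-0.9731)
member 7 (3-5): L=3.3820, (cx,cy)=(0.9938,-0.1112)
member 8 (4-5): L=7.4124, (cx,cy)=(0.2101,0.9777)
member 9 (4-6): L=2.9530, (cx,cy)=(1.0000,0.0000)
member 10 (5-6): L=7.3802, (cx,cy)=(0.1892,-0.9819)
solve A·x = −loads:
  F[0-1] = -2164.4609 N (compression)
  F[0-2] = -2059.7849 N (compression)
  F[1-2] = +1948.9613 N (tension)
  F[1-3] = +1668.4648 N (tension)
  F[2-3] = -1959.5319 N (compression)
  F[2-4] = -1225.7797 N (compression)
  F[3-4] = +1928.6870 N (tension)
  F[3-5] = +786.4955 N (tension)
  F[4-5] = -1919.6756 N (compression)
  F[4-6] = -378.3836 N (compression)
  F[5-6] = +2000.4004 N (tension)
  Rx@0 = +2442.6600 N
  Ry@0 = +2130.3281 N
  Ry@6 = -1964.2881 N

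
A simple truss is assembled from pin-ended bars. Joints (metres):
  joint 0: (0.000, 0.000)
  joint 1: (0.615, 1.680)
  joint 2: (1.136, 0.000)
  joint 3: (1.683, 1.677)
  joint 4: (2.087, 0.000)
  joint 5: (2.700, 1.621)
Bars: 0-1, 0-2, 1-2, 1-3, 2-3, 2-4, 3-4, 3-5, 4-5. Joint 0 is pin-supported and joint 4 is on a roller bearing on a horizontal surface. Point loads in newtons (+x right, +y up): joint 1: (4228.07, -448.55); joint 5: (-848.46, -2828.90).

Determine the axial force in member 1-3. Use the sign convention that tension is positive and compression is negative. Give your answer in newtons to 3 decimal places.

-1886.873

N=6 nodes, M=9 members, R=3 reactions → 2N=12, M+R=12
member 0 (0-1): L=1.7890, (cx,cy)=(0.3438,0.9391)
member 1 (0-2): L=1.1360, (cx,cy)=(1.0000,0.0000)
member 2 (1-2): L=1.7589, (cx,cy)=(0.2962,-0.9551)
member 3 (1-3): L=1.0680, (cx,cy)=(1.0000,-0.0028)
member 4 (2-3): L=1.7640, (cx,cy)=(0.3101,0.9507)
member 5 (2-4): L=0.9510, (cx,cy)=(1.0000,0.0000)
member 6 (3-4): L=1.7250, (cx,cy)=(0.2342,-0.9722)
member 7 (3-5): L=1.0185, (cx,cy)=(0.9985,-0.0550)
member 8 (4-5): L=1.7330, (cx,cy)=(0.3537,0.9354)
solve A·x = −loads:
  F[0-1] = +3470.5652 N (tension)
  F[0-2] = +2186.5620 N (tension)
  F[1-2] = -3876.2541 N (compression)
  F[1-3] = -1886.8733 N (compression)
  F[2-3] = +3894.2786 N (tension)
  F[2-4] = -169.2044 N (compression)
  F[3-4] = -3825.9577 N (compression)
  F[3-5] = +217.1353 N (tension)
  F[4-5] = -3011.6552 N (compression)
  Rx@0 = -3379.6100 N
  Ry@0 = -3259.0580 N
  Ry@4 = +6536.5080 N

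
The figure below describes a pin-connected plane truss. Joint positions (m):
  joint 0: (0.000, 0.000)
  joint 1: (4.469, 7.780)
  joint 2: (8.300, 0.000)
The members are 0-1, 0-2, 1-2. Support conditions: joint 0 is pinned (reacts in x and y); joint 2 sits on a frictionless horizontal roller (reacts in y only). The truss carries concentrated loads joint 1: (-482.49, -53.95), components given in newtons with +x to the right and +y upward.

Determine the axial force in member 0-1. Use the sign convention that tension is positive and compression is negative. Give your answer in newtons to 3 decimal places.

-550.283

N=3 nodes, M=3 members, R=3 reactions → 2N=6, M+R=6
member 0 (0-1): L=8.9722, (cx,cy)=(0.4981,0.8671)
member 1 (0-2): L=8.3000, (cx,cy)=(1.0000,0.0000)
member 2 (1-2): L=8.6721, (cx,cy)=(0.4418,-0.8971)
solve A·x = −loads:
  F[0-1] = -550.2832 N (compression)
  F[0-2] = -208.3971 N (compression)
  F[1-2] = +471.7402 N (tension)
  Rx@0 = +482.4900 N
  Ry@0 = +477.1632 N
  Ry@2 = -423.2132 N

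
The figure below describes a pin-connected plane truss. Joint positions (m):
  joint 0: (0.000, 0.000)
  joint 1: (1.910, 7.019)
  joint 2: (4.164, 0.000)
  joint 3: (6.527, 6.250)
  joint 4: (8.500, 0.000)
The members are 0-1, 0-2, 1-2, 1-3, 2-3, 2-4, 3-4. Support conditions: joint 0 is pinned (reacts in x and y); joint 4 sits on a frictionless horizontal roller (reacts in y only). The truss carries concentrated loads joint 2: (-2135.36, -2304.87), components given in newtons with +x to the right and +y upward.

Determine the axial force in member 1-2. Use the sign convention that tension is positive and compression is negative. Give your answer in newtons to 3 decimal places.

1363.807

N=5 nodes, M=7 members, R=3 reactions → 2N=10, M+R=10
member 0 (0-1): L=7.2742, (cx,cy)=(0.2626,0.9649)
member 1 (0-2): L=4.1640, (cx,cy)=(1.0000,0.0000)
member 2 (1-2): L=7.3720, (cx,cy)=(0.3058,-0.9521)
member 3 (1-3): L=4.6806, (cx,cy)=(0.9864,-0.1643)
member 4 (2-3): L=6.6818, (cx,cy)=(0.3536,0.9354)
member 5 (2-4): L=4.3360, (cx,cy)=(1.0000,0.0000)
member 6 (3-4): L=6.5540, (cx,cy)=(0.3010,-0.9536)
solve A·x = −loads:
  F[0-1] = -1218.5090 N (compression)
  F[0-2] = -1815.4153 N (compression)
  F[1-2] = +1363.8068 N (tension)
  F[1-3] = -747.0807 N (compression)
  F[2-3] = +1075.8996 N (tension)
  F[2-4] = +356.4391 N (tension)
  F[3-4] = -1184.0396 N (compression)
  Rx@0 = +2135.3600 N
  Ry@0 = +1175.7549 N
  Ry@4 = +1129.1151 N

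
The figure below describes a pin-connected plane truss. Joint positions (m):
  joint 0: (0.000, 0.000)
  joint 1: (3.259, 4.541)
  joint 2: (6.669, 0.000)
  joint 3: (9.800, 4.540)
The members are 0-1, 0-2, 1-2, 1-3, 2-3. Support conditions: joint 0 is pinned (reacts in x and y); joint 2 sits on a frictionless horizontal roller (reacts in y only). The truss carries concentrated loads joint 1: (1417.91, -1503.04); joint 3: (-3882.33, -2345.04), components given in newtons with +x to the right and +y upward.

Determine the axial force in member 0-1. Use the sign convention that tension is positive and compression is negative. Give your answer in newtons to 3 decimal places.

N=4 nodes, M=5 members, R=3 reactions → 2N=8, M+R=8
member 0 (0-1): L=5.5894, (cx,cy)=(0.5831,0.8124)
member 1 (0-2): L=6.6690, (cx,cy)=(1.0000,0.0000)
member 2 (1-2): L=5.6788, (cx,cy)=(0.6005,-0.7996)
member 3 (1-3): L=6.5410, (cx,cy)=(1.0000,-0.0002)
member 4 (2-3): L=5.5150, (cx,cy)=(0.5677,0.8232)
solve A·x = −loads:
  F[0-1] = -1655.5892 N (compression)
  F[0-2] = -1499.1047 N (compression)
  F[1-2] = -197.1514 N (compression)
  F[1-3] = -2264.8401 N (compression)
  F[2-3] = -2849.0543 N (compression)
  Rx@0 = +2464.4200 N
  Ry@0 = +1345.0435 N
  Ry@2 = +2503.0365 N

-1655.589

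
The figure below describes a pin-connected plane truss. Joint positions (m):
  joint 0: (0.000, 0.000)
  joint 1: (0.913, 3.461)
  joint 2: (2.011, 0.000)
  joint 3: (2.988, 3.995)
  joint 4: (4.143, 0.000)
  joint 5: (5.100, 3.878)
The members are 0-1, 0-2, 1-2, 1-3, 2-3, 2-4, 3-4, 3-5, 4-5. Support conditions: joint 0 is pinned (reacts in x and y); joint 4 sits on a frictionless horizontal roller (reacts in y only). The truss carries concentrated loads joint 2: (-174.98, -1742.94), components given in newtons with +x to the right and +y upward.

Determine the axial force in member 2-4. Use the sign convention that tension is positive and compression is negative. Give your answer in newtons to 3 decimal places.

244.593

N=6 nodes, M=9 members, R=3 reactions → 2N=12, M+R=12
member 0 (0-1): L=3.5794, (cx,cy)=(0.2551,0.9669)
member 1 (0-2): L=2.0110, (cx,cy)=(1.0000,0.0000)
member 2 (1-2): L=3.6310, (cx,cy)=(0.3024,-0.9532)
member 3 (1-3): L=2.1426, (cx,cy)=(0.9684,0.2492)
member 4 (2-3): L=4.1127, (cx,cy)=(0.2376,0.9714)
member 5 (2-4): L=2.1320, (cx,cy)=(1.0000,0.0000)
member 6 (3-4): L=4.1586, (cx,cy)=(0.2777,-0.9607)
member 7 (3-5): L=2.1152, (cx,cy)=(0.9985,-0.0553)
member 8 (4-5): L=3.9943, (cx,cy)=(0.2396,0.9709)
solve A·x = −loads:
  F[0-1] = -927.6050 N (compression)
  F[0-2] = +61.6250 N (tension)
  F[1-2] = +810.8912 N (tension)
  F[1-3] = -497.5148 N (compression)
  F[2-3] = +998.5987 N (tension)
  F[2-4] = +244.5934 N (tension)
  F[3-4] = -880.6658 N (compression)
  F[3-5] = -0.0000 N (tension)
  F[4-5] = +0.0000 N (tension)
  Rx@0 = +174.9800 N
  Ry@0 = +896.9221 N
  Ry@4 = +846.0179 N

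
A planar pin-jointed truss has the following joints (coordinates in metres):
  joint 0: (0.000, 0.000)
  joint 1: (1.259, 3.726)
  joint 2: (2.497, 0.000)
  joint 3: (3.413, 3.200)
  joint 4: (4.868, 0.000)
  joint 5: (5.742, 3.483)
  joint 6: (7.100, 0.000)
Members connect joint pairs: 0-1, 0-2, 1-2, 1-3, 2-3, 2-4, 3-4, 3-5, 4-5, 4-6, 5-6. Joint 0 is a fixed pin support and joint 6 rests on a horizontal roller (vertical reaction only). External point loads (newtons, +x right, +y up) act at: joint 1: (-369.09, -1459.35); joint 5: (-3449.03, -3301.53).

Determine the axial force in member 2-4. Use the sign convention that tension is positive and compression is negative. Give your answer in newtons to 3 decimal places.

N=7 nodes, M=11 members, R=3 reactions → 2N=14, M+R=14
member 0 (0-1): L=3.9330, (cx,cy)=(0.3201,0.9474)
member 1 (0-2): L=2.4970, (cx,cy)=(1.0000,0.0000)
member 2 (1-2): L=3.9263, (cx,cy)=(0.3153,-0.9490)
member 3 (1-3): L=2.2173, (cx,cy)=(0.9715,-0.2372)
member 4 (2-3): L=3.3285, (cx,cy)=(0.2752,0.9614)
member 5 (2-4): L=2.3710, (cx,cy)=(1.0000,0.0000)
member 6 (3-4): L=3.5153, (cx,cy)=(0.4139,-0.9103)
member 7 (3-5): L=2.3461, (cx,cy)=(0.9927,0.1206)
member 8 (4-5): L=3.5910, (cx,cy)=(0.2434,0.9699)
member 9 (4-6): L=2.2320, (cx,cy)=(1.0000,0.0000)
member 10 (5-6): L=3.7384, (cx,cy)=(0.3633,-0.9317)
solve A·x = −loads:
  F[0-1] = -3924.2075 N (compression)
  F[0-2] = -2561.9211 N (compression)
  F[1-2] = +2838.3211 N (tension)
  F[1-3] = -1834.4267 N (compression)
  F[2-3] = -2801.7144 N (compression)
  F[2-4] = -895.9439 N (compression)
  F[3-4] = +2028.0092 N (tension)
  F[3-5] = -3417.4530 N (compression)
  F[4-5] = -1903.3687 N (compression)
  F[4-6] = +406.7254 N (tension)
  F[5-6] = -1119.6557 N (compression)
  Rx@0 = +3818.1200 N
  Ry@0 = +3717.7101 N
  Ry@6 = +1043.1699 N

-895.944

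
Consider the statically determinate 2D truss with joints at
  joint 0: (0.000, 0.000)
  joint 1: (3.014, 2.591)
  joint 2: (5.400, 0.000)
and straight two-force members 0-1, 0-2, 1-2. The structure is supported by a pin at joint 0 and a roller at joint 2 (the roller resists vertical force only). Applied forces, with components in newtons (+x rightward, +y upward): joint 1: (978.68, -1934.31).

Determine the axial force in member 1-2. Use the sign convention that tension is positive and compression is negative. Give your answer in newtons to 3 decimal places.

N=3 nodes, M=3 members, R=3 reactions → 2N=6, M+R=6
member 0 (0-1): L=3.9746, (cx,cy)=(0.7583,0.6519)
member 1 (0-2): L=5.4000, (cx,cy)=(1.0000,0.0000)
member 2 (1-2): L=3.5223, (cx,cy)=(0.6774,-0.7356)
solve A·x = −loads:
  F[0-1] = -590.7346 N (compression)
  F[0-2] = +1426.6426 N (tension)
  F[1-2] = -2106.0346 N (compression)
  Rx@0 = -978.6800 N
  Ry@0 = +385.0933 N
  Ry@2 = +1549.2167 N

-2106.035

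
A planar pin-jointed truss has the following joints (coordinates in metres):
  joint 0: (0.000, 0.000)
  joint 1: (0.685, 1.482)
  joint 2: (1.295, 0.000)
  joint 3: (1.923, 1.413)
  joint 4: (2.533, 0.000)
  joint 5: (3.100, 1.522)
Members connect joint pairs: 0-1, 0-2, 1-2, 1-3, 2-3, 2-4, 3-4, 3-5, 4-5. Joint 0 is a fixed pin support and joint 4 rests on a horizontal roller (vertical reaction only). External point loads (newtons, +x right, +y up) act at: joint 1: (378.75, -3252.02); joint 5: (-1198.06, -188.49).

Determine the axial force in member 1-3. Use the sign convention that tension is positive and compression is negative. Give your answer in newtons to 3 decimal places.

-1549.839

N=6 nodes, M=9 members, R=3 reactions → 2N=12, M+R=12
member 0 (0-1): L=1.6327, (cx,cy)=(0.4196,0.9077)
member 1 (0-2): L=1.2950, (cx,cy)=(1.0000,0.0000)
member 2 (1-2): L=1.6026, (cx,cy)=(0.3806,-0.9247)
member 3 (1-3): L=1.2399, (cx,cy)=(0.9985,-0.0556)
member 4 (2-3): L=1.5463, (cx,cy)=(0.4061,0.9138)
member 5 (2-4): L=1.2380, (cx,cy)=(1.0000,0.0000)
member 6 (3-4): L=1.5390, (cx,cy)=(0.3963,-0.9181)
member 7 (3-5): L=1.1820, (cx,cy)=(0.9957,0.0922)
member 8 (4-5): L=1.6242, (cx,cy)=(0.3491,0.9371)
solve A·x = −loads:
  F[0-1] = -3116.2054 N (compression)
  F[0-2] = +488.1346 N (tension)
  F[1-2] = -364.5522 N (compression)
  F[1-3] = -1549.8389 N (compression)
  F[2-3] = +368.9078 N (tension)
  F[2-4] = +199.5496 N (tension)
  F[3-4] = -578.9548 N (compression)
  F[3-5] = -1173.1400 N (compression)
  F[4-5] = -85.7022 N (compression)
  Rx@0 = +819.3100 N
  Ry@0 = +2828.6613 N
  Ry@4 = +611.8487 N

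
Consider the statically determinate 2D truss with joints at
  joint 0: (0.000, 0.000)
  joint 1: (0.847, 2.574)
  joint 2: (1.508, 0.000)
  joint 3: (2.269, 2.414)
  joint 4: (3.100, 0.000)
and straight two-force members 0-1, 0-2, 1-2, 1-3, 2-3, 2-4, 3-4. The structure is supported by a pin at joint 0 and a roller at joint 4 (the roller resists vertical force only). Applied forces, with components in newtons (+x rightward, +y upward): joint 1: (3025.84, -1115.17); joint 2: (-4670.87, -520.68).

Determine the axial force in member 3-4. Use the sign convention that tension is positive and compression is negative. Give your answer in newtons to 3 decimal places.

N=5 nodes, M=7 members, R=3 reactions → 2N=10, M+R=10
member 0 (0-1): L=2.7098, (cx,cy)=(0.3126,0.9499)
member 1 (0-2): L=1.5080, (cx,cy)=(1.0000,0.0000)
member 2 (1-2): L=2.6575, (cx,cy)=(0.2487,-0.9686)
member 3 (1-3): L=1.4310, (cx,cy)=(0.9937,-0.1118)
member 4 (2-3): L=2.5311, (cx,cy)=(0.3007,0.9537)
member 5 (2-4): L=1.5920, (cx,cy)=(1.0000,0.0000)
member 6 (3-4): L=2.5530, (cx,cy)=(0.3255,-0.9455)
solve A·x = −loads:
  F[0-1] = +1510.2233 N (tension)
  F[0-2] = -2117.0835 N (compression)
  F[1-2] = -2405.2813 N (compression)
  F[1-3] = -1967.8645 N (compression)
  F[2-3] = +2988.6506 N (tension)
  F[2-4] = +1056.9611 N (tension)
  F[3-4] = -3247.2351 N (compression)
  Rx@0 = +1645.0300 N
  Ry@0 = -1434.5521 N
  Ry@4 = +3070.4021 N

-3247.235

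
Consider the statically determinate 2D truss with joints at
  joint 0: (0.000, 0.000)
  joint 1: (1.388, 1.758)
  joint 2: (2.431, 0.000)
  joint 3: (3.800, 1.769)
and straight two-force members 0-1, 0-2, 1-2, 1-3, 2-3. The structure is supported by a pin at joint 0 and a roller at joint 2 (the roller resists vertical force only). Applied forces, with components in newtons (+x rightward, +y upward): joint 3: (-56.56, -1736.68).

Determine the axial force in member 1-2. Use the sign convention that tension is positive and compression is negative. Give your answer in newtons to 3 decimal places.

N=4 nodes, M=5 members, R=3 reactions → 2N=8, M+R=8
member 0 (0-1): L=2.2399, (cx,cy)=(0.6197,0.7849)
member 1 (0-2): L=2.4310, (cx,cy)=(1.0000,0.0000)
member 2 (1-2): L=2.0441, (cx,cy)=(0.5102,-0.8600)
member 3 (1-3): L=2.4120, (cx,cy)=(1.0000,0.0046)
member 4 (2-3): L=2.2369, (cx,cy)=(0.6120,0.7908)
solve A·x = −loads:
  F[0-1] = +1193.6409 N (tension)
  F[0-2] = -796.2273 N (compression)
  F[1-2] = -1082.4618 N (compression)
  F[1-3] = +1292.0014 N (tension)
  F[2-3] = -2203.4380 N (compression)
  Rx@0 = +56.5600 N
  Ry@0 = -936.8409 N
  Ry@2 = +2673.5209 N

-1082.462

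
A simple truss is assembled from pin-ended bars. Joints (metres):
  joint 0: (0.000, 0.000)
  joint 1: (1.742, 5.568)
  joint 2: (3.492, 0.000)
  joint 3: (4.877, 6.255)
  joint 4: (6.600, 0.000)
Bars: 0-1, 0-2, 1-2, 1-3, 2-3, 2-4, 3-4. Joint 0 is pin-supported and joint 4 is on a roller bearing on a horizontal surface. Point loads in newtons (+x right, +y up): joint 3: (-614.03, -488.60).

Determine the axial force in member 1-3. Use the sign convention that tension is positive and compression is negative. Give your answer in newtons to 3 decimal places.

-426.165

N=5 nodes, M=7 members, R=3 reactions → 2N=10, M+R=10
member 0 (0-1): L=5.8341, (cx,cy)=(0.2986,0.9544)
member 1 (0-2): L=3.4920, (cx,cy)=(1.0000,0.0000)
member 2 (1-2): L=5.8365, (cx,cy)=(0.2998,-0.9540)
member 3 (1-3): L=3.2094, (cx,cy)=(0.9768,0.2141)
member 4 (2-3): L=6.4065, (cx,cy)=(0.2162,0.9764)
member 5 (2-4): L=3.1080, (cx,cy)=(1.0000,0.0000)
member 6 (3-4): L=6.4880, (cx,cy)=(0.2656,-0.9641)
solve A·x = −loads:
  F[0-1] = -743.3993 N (compression)
  F[0-2] = -392.0604 N (compression)
  F[1-2] = +648.0801 N (tension)
  F[1-3] = -426.1653 N (compression)
  F[2-3] = -633.2373 N (compression)
  F[2-4] = -60.8455 N (compression)
  F[3-4] = +229.1142 N (tension)
  Rx@0 = +614.0300 N
  Ry@0 = +709.4872 N
  Ry@4 = -220.8872 N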